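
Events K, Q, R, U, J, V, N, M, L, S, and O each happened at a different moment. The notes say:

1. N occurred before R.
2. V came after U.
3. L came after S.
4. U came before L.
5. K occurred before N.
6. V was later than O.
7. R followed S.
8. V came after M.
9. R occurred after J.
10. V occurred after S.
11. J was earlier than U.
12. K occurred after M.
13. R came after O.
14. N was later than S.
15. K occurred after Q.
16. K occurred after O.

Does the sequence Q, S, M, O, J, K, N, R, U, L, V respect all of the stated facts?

yes

Check each stated constraint against the proposed order — e.g. M is ahead of V; S is ahead of V. Every pair is in the required order; nothing is violated.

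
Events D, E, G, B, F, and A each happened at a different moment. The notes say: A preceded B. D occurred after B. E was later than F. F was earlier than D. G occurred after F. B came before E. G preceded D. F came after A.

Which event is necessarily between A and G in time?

Tracing the constraints gives A → F → G, so F sits after A and before G.
No other event is forced both after A and before G.

F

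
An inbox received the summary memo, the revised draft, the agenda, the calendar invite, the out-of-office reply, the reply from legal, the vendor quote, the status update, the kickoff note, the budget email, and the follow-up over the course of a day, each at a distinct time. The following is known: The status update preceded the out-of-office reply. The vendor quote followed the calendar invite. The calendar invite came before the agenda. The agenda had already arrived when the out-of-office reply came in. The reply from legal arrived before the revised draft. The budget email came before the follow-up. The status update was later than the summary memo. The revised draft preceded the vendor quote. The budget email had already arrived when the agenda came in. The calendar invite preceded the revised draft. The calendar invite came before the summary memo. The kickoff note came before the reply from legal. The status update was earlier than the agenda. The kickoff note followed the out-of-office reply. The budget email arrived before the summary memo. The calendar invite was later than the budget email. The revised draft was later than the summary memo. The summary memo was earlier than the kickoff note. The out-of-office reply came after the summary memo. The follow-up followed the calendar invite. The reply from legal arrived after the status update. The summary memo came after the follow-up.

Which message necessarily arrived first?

the budget email

The budget email has a chain of constraints placing it before every other message, so the budget email must be first.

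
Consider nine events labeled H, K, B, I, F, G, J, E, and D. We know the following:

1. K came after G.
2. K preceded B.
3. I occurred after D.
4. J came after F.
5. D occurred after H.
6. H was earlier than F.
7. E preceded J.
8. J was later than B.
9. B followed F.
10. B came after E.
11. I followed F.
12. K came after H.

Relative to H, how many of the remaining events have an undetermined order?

2

Forced after H: B, D, F, I, J, and K.
That leaves E and G with no forced order relative to H — 2.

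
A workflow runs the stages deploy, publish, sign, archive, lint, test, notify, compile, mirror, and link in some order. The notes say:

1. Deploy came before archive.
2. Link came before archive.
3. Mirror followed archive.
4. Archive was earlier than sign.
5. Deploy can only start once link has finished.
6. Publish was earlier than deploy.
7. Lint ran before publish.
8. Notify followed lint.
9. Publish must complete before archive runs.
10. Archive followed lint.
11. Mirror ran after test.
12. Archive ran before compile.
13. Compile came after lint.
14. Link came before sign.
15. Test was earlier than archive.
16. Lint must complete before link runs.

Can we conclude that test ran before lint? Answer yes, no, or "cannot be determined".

cannot be determined

No chain of stated constraints runs from test to lint, and none runs from lint to test either.
So the relative order of test and lint is not fixed by the given facts.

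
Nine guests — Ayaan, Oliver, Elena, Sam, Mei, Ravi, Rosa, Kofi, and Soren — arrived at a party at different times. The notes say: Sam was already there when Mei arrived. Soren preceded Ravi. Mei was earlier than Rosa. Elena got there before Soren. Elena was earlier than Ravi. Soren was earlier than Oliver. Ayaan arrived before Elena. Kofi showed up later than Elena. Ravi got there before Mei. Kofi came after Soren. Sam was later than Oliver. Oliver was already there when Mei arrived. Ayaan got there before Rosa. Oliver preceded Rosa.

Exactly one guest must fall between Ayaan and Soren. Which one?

Elena

Tracing the constraints gives Ayaan → Elena → Soren, so Elena sits after Ayaan and before Soren.
No other guest is forced both after Ayaan and before Soren.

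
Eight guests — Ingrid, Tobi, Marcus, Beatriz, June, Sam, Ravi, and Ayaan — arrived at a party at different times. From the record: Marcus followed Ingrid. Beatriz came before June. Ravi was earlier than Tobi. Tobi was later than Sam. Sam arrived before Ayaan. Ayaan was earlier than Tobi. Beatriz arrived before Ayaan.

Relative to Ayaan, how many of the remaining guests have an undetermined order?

Forced before Ayaan: Beatriz and Sam; forced after Ayaan: Tobi.
That leaves Ingrid, June, Marcus, and Ravi with no forced order relative to Ayaan — 4.

4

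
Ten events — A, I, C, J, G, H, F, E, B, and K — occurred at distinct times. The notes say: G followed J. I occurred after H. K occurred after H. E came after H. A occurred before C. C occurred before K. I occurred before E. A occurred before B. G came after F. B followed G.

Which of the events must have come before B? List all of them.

Directly stated before B: A and G.
F reaches B via F → G → B.
J reaches B via J → G → B.

A, F, G, J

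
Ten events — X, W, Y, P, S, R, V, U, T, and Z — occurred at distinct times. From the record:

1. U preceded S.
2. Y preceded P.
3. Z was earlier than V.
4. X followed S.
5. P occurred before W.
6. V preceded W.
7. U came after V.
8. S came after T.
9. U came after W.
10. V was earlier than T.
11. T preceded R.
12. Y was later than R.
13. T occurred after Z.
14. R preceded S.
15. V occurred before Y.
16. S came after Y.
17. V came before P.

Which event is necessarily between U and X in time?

S

Tracing the constraints gives U → S → X, so S sits after U and before X.
No other event is forced both after U and before X.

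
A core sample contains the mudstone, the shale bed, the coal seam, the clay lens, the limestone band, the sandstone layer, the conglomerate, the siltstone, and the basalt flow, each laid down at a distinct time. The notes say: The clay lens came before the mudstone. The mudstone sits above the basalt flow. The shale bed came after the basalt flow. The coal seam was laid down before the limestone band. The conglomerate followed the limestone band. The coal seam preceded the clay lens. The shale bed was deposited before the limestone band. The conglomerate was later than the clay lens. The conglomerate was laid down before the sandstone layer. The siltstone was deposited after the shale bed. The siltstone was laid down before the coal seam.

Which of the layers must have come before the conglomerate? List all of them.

the basalt flow, the clay lens, the coal seam, the limestone band, the shale bed, the siltstone

Directly stated before the conglomerate: the clay lens and the limestone band.
The basalt flow reaches the conglomerate via the basalt flow → the shale bed → the limestone band → the conglomerate.
The coal seam reaches the conglomerate via the coal seam → the limestone band → the conglomerate.
The shale bed reaches the conglomerate via the shale bed → the limestone band → the conglomerate.
Likewise the siltstone reaches the conglomerate by chaining the stated constraints.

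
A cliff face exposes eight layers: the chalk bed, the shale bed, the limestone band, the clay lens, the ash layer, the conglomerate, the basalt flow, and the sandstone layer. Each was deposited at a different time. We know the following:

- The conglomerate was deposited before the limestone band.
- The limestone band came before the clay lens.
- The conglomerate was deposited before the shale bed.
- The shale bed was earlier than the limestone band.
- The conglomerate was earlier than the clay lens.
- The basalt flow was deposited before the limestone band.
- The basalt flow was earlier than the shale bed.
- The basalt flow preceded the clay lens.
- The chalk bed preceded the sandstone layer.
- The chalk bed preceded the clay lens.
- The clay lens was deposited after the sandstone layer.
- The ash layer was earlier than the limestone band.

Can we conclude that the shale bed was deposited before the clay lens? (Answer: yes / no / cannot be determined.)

yes

Chain the constraints: the shale bed → the limestone band → the clay lens. Each link is directly stated, so the shale bed comes before the clay lens.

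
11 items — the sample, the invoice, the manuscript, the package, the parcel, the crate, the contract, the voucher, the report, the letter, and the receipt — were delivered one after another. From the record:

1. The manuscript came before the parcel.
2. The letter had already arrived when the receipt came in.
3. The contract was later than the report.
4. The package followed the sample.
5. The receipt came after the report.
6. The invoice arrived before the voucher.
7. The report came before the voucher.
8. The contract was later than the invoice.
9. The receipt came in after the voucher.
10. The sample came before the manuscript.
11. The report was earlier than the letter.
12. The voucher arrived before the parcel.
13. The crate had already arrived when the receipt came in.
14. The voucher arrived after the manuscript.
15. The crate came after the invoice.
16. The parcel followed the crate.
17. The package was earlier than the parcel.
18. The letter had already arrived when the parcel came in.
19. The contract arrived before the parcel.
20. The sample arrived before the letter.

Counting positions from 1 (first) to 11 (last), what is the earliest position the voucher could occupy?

The invoice, the manuscript, the report, and the sample must all come before the voucher — 4 forced predecessors.
Nothing else is forced ahead of the voucher, so its earliest slot is position 4 + 1 = 5.

5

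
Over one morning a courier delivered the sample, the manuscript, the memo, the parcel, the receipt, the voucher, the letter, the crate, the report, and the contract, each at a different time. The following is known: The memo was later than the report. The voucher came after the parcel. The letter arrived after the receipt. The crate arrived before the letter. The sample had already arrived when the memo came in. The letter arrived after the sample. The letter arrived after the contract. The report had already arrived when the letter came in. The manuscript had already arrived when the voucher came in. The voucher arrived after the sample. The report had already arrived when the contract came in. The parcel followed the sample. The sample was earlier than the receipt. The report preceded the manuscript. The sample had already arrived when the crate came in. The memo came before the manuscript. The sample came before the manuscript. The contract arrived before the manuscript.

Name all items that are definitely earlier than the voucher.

Directly stated before the voucher: the manuscript, the parcel, and the sample.
The contract reaches the voucher via the contract → the manuscript → the voucher.
The memo reaches the voucher via the memo → the manuscript → the voucher.
The report reaches the voucher via the report → the manuscript → the voucher.

the contract, the manuscript, the memo, the parcel, the report, the sample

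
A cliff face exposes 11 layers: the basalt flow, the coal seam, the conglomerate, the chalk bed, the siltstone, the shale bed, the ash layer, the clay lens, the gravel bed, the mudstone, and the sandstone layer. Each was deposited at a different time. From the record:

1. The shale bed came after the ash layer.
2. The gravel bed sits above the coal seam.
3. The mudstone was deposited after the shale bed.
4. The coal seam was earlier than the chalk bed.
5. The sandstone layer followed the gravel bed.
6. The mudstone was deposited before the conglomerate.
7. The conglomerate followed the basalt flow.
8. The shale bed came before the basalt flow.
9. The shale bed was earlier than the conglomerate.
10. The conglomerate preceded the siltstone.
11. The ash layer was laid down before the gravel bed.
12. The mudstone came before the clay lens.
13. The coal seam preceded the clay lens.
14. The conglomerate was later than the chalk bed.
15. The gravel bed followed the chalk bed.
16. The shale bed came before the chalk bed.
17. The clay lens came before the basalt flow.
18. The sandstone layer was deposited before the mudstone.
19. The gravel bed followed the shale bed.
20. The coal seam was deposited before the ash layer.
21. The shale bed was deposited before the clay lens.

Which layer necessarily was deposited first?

the coal seam

The coal seam has a chain of constraints placing it before every other layer, so the coal seam must be first.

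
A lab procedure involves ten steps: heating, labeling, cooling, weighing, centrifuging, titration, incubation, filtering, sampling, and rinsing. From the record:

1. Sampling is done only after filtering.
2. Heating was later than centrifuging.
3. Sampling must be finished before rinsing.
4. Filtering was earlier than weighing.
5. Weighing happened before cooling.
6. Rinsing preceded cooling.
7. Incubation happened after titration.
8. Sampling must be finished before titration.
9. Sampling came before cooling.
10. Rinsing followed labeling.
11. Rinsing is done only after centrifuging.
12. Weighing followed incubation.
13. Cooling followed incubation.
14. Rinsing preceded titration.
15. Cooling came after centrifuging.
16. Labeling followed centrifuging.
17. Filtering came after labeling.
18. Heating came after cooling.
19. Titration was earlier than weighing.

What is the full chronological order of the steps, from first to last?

The constraints fix every adjacent pair, so only one ordering works:
centrifuging → labeling → filtering → sampling → rinsing → titration → incubation → weighing → cooling → heating.

centrifuging, labeling, filtering, sampling, rinsing, titration, incubation, weighing, cooling, heating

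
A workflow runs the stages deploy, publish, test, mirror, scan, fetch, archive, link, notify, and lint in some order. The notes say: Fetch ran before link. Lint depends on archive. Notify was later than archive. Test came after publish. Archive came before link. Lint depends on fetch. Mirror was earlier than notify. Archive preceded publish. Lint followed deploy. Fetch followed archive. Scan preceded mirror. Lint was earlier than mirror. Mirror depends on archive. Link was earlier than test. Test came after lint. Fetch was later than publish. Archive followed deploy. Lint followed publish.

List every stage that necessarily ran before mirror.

Directly stated before mirror: archive, lint, and scan.
Deploy reaches mirror via deploy → archive → mirror.
Fetch reaches mirror via fetch → lint → mirror.
Publish reaches mirror via publish → lint → mirror.
No chain forces notify (or any of the others) ahead of mirror.

archive, deploy, fetch, lint, publish, scan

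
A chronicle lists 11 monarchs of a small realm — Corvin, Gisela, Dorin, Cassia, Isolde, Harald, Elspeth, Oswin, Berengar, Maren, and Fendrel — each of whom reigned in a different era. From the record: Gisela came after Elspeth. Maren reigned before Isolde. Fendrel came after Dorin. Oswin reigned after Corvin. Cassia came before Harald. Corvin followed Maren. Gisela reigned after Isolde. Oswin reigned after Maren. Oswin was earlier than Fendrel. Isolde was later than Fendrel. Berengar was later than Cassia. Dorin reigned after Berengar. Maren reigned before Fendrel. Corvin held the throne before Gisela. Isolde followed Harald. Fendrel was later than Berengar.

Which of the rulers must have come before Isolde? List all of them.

Berengar, Cassia, Corvin, Dorin, Fendrel, Harald, Maren, Oswin

Directly stated before Isolde: Fendrel, Harald, and Maren.
Berengar reaches Isolde via Berengar → Fendrel → Isolde.
Cassia reaches Isolde via Cassia → Harald → Isolde.
Corvin reaches Isolde via Corvin → Oswin → Fendrel → Isolde.
Likewise Dorin and Oswin each reach Isolde by chaining the stated constraints.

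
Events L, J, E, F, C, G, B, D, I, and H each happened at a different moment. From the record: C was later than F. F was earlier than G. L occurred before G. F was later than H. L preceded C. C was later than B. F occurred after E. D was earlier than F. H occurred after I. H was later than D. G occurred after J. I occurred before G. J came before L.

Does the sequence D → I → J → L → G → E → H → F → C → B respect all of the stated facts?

no

The constraints require F before G, but in the proposed sequence G appears ahead of F. That one violation is enough.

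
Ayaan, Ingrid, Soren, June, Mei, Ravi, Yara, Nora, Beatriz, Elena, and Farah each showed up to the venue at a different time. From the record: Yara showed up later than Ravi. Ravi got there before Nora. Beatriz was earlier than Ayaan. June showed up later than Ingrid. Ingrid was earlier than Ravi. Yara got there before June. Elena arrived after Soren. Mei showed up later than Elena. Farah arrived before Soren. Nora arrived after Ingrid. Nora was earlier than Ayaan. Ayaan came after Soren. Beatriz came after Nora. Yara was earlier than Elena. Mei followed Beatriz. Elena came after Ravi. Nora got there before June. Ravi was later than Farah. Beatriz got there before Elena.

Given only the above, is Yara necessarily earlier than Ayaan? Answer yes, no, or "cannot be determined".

cannot be determined

No chain of stated constraints runs from Yara to Ayaan, and none runs from Ayaan to Yara either.
So the relative order of Yara and Ayaan is not fixed by the given facts.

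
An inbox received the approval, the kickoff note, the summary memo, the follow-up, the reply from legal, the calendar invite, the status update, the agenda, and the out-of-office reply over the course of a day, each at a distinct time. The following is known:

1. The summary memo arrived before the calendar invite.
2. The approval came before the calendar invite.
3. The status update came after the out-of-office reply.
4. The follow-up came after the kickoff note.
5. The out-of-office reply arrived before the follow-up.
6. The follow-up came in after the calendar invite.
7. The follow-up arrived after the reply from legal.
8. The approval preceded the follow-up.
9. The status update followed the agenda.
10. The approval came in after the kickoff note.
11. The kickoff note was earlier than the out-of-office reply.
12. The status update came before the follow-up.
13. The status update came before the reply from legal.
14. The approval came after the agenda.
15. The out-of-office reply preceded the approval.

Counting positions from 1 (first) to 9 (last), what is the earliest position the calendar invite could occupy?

The agenda, the approval, the kickoff note, the out-of-office reply, and the summary memo must all come before the calendar invite — 5 forced predecessors.
Nothing else is forced ahead of the calendar invite, so its earliest slot is position 5 + 1 = 6.

6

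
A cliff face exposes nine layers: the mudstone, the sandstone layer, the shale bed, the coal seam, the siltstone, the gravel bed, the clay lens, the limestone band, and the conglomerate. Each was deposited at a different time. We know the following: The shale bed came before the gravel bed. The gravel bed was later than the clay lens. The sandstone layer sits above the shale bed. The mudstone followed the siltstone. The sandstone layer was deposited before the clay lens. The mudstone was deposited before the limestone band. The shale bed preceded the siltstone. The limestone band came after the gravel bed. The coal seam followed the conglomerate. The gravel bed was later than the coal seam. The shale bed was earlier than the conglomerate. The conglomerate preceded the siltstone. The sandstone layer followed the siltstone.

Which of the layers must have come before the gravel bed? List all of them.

Directly stated before the gravel bed: the clay lens, the coal seam, and the shale bed.
The conglomerate reaches the gravel bed via the conglomerate → the coal seam → the gravel bed.
The sandstone layer reaches the gravel bed via the sandstone layer → the clay lens → the gravel bed.
The siltstone reaches the gravel bed via the siltstone → the sandstone layer → the clay lens → the gravel bed.

the clay lens, the coal seam, the conglomerate, the sandstone layer, the shale bed, the siltstone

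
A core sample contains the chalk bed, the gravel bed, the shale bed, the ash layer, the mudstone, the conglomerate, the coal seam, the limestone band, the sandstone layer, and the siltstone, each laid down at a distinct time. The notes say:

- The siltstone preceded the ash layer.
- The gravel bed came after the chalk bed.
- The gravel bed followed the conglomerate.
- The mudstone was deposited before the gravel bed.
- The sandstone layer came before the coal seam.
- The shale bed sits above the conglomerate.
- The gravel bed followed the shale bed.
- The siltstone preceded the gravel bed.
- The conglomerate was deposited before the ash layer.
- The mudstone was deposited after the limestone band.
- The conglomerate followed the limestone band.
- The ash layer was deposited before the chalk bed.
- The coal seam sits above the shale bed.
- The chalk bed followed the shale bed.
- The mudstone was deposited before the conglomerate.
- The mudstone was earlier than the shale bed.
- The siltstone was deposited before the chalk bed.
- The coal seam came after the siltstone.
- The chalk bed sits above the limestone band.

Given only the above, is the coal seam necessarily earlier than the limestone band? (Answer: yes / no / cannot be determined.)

no

Tracing the constraints gives the limestone band → the conglomerate → the shale bed → the coal seam, so the limestone band must come before the coal seam.
That means the coal seam cannot be before the limestone band.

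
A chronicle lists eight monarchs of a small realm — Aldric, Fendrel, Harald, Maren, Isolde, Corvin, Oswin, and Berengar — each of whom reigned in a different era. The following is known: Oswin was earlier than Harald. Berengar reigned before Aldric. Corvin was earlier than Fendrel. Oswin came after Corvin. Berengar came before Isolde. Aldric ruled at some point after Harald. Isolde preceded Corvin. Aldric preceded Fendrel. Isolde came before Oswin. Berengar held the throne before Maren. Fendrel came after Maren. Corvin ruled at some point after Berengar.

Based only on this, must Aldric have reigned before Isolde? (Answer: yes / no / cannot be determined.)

no

Tracing the constraints gives Isolde → Oswin → Harald → Aldric, so Isolde must come before Aldric.
That means Aldric cannot be before Isolde.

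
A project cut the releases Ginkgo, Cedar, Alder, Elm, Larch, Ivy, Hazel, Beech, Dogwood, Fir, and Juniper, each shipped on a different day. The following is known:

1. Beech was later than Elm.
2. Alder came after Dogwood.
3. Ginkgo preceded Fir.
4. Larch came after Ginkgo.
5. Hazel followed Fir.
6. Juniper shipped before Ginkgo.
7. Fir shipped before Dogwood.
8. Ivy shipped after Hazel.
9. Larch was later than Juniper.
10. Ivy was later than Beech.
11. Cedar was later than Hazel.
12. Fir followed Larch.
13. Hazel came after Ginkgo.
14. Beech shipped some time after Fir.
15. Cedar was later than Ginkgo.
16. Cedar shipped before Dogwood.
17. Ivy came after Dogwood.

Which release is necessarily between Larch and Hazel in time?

Fir

Tracing the constraints gives Larch → Fir → Hazel, so Fir sits after Larch and before Hazel.
No other release is forced both after Larch and before Hazel.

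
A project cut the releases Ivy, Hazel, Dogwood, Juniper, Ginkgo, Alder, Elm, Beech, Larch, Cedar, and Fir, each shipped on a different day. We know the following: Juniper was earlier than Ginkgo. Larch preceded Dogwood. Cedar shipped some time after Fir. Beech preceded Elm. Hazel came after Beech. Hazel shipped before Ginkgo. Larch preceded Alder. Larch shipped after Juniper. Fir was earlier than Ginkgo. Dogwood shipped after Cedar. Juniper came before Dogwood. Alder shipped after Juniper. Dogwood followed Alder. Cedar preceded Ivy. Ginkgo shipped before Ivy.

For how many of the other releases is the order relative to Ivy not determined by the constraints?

Forced before Ivy: Beech, Cedar, Fir, Ginkgo, Hazel, and Juniper.
That leaves Alder, Dogwood, Elm, and Larch with no forced order relative to Ivy — 4.

4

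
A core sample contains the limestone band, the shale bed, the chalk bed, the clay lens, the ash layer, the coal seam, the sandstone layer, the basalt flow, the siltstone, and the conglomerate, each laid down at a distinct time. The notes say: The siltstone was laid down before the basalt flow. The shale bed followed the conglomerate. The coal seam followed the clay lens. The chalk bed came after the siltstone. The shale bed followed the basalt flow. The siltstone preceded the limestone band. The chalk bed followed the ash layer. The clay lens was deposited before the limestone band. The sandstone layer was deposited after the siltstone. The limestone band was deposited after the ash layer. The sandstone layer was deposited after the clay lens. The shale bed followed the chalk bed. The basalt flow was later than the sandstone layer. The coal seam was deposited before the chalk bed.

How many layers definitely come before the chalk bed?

Directly stated before the chalk bed: the ash layer, the coal seam, and the siltstone.
The clay lens reaches the chalk bed via the clay lens → the coal seam → the chalk bed.
No chain forces the conglomerate (or any of the others) ahead of the chalk bed.
That's the ash layer, the clay lens, the coal seam, and the siltstone — 4 in all.

4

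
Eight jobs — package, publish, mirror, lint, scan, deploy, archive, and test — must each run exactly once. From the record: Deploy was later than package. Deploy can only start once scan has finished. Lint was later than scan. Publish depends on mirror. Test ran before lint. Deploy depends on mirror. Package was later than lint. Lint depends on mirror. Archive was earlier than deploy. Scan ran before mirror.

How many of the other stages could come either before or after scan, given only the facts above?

Forced after scan: deploy, lint, mirror, package, and publish.
That leaves archive and test with no forced order relative to scan — 2.

2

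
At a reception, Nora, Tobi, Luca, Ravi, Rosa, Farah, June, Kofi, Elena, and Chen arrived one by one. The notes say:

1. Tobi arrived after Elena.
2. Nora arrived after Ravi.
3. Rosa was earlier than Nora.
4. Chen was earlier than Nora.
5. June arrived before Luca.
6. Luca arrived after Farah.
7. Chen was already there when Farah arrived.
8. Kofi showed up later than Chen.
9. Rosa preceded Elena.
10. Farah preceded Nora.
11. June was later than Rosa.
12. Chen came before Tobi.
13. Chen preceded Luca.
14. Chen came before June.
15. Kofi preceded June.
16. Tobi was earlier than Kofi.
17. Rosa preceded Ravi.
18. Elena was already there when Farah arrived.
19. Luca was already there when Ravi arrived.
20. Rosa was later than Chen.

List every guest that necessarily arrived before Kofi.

Chen, Elena, Rosa, Tobi

Directly stated before Kofi: Chen and Tobi.
Elena reaches Kofi via Elena → Tobi → Kofi.
Rosa reaches Kofi via Rosa → Elena → Tobi → Kofi.
No chain forces Ravi (or any of the others) ahead of Kofi.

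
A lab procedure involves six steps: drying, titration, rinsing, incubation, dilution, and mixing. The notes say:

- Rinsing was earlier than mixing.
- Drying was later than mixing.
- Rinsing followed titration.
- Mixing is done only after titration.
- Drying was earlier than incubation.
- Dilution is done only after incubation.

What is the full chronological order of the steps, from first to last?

titration, rinsing, mixing, drying, incubation, dilution

The constraints fix every adjacent pair, so only one ordering works:
titration → rinsing → mixing → drying → incubation → dilution.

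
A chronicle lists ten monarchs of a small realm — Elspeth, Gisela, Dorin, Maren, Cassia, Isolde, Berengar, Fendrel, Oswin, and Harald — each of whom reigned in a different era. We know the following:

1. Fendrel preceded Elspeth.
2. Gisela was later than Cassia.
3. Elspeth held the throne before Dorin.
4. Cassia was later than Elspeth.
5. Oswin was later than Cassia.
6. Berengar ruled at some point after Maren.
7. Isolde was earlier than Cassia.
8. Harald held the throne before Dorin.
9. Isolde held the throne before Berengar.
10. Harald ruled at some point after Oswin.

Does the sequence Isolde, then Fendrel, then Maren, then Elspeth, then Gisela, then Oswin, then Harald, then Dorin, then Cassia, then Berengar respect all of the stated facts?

The constraints require Cassia before Oswin, but in the proposed sequence Oswin appears ahead of Cassia. That one violation is enough.

no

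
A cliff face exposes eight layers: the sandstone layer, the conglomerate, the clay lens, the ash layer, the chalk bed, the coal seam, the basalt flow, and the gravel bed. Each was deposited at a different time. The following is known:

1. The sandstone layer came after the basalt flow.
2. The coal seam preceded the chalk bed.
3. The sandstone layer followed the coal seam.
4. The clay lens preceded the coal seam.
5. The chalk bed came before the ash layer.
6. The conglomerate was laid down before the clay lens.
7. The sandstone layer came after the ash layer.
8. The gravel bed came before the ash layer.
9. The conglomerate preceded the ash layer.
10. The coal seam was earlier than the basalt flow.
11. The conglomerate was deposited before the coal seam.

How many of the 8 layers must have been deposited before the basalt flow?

3

Directly stated before the basalt flow: the coal seam.
The clay lens reaches the basalt flow via the clay lens → the coal seam → the basalt flow.
The conglomerate reaches the basalt flow via the conglomerate → the coal seam → the basalt flow.
No chain forces the ash layer (or any of the others) ahead of the basalt flow.
That's the clay lens, the coal seam, and the conglomerate — 3 in all.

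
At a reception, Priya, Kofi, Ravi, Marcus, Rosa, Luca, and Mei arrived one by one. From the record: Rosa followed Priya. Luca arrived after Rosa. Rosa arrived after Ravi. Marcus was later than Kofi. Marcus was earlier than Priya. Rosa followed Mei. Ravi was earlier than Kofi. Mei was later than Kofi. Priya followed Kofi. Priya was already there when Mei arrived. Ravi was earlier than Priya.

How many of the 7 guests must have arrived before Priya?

3

Directly stated before Priya: Kofi, Marcus, and Ravi.
No chain forces Luca (or any of the others) ahead of Priya.
That's Kofi, Marcus, and Ravi — 3 in all.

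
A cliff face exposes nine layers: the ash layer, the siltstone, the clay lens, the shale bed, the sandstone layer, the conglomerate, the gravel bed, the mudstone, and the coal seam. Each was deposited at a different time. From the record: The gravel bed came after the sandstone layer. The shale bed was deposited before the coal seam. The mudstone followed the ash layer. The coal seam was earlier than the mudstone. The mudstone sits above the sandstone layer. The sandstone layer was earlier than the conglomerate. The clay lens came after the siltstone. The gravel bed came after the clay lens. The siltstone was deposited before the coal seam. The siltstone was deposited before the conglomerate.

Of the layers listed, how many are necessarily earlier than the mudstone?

Directly stated before the mudstone: the ash layer, the coal seam, and the sandstone layer.
The shale bed reaches the mudstone via the shale bed → the coal seam → the mudstone.
The siltstone reaches the mudstone via the siltstone → the coal seam → the mudstone.
No chain forces the gravel bed (or any of the others) ahead of the mudstone.
That's the ash layer, the coal seam, the sandstone layer, the shale bed, and the siltstone — 5 in all.

5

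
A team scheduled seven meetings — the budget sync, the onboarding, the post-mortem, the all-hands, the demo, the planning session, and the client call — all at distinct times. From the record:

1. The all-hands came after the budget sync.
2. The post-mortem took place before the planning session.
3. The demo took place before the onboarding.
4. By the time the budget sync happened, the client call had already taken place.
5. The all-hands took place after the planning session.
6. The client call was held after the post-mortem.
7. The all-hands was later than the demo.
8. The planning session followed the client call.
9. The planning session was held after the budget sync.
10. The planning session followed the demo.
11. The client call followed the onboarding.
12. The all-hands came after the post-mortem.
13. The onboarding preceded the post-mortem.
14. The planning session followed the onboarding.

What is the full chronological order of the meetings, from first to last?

The constraints fix every adjacent pair, so only one ordering works:
the demo → the onboarding → the post-mortem → the client call → the budget sync → the planning session → the all-hands.

the demo, the onboarding, the post-mortem, the client call, the budget sync, the planning session, the all-hands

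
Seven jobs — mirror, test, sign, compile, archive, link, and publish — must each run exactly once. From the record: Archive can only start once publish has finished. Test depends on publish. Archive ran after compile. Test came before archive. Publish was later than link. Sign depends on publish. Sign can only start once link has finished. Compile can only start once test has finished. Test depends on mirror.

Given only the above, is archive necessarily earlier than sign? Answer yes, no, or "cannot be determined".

cannot be determined

No chain of stated constraints runs from archive to sign, and none runs from sign to archive either.
So the relative order of archive and sign is not fixed by the given facts.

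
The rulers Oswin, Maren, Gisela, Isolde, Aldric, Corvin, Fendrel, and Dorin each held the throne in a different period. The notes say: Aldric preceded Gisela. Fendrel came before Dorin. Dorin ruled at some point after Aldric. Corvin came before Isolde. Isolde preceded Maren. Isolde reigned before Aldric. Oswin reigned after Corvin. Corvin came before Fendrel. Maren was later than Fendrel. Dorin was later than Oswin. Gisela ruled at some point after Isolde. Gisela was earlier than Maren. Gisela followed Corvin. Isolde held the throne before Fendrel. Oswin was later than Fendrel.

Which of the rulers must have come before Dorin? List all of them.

Directly stated before Dorin: Aldric, Fendrel, and Oswin.
Corvin reaches Dorin via Corvin → Oswin → Dorin.
Isolde reaches Dorin via Isolde → Aldric → Dorin.

Aldric, Corvin, Fendrel, Isolde, Oswin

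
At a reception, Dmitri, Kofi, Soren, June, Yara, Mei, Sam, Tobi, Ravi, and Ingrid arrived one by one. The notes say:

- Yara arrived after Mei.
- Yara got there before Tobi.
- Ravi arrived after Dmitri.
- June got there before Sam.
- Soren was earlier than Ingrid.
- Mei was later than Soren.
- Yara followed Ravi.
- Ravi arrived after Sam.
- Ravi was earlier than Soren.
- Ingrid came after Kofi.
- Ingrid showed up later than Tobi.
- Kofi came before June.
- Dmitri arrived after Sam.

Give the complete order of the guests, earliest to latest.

Kofi, June, Sam, Dmitri, Ravi, Soren, Mei, Yara, Tobi, Ingrid

The constraints fix every adjacent pair, so only one ordering works:
Kofi → June → Sam → Dmitri → Ravi → Soren → Mei → Yara → Tobi → Ingrid.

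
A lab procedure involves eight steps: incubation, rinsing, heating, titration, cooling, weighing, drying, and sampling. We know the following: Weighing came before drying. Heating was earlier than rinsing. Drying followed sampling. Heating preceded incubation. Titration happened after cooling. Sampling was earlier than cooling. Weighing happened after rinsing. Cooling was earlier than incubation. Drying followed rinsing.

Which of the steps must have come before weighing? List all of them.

heating, rinsing

Directly stated before weighing: rinsing.
Heating reaches weighing via heating → rinsing → weighing.
No chain forces sampling (or any of the others) ahead of weighing.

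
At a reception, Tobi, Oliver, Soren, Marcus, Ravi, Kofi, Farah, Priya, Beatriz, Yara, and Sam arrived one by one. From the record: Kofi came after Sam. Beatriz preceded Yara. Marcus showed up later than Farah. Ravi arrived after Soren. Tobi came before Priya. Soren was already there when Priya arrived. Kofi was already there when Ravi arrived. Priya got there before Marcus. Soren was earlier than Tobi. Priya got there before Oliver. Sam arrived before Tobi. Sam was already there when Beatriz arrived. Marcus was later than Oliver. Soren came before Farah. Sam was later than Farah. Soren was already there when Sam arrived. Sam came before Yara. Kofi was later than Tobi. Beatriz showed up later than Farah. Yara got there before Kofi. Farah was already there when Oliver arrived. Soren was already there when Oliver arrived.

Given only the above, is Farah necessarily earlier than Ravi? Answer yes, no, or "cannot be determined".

Chain the constraints: Farah → Sam → Kofi → Ravi. Each link is directly stated, so Farah comes before Ravi.

yes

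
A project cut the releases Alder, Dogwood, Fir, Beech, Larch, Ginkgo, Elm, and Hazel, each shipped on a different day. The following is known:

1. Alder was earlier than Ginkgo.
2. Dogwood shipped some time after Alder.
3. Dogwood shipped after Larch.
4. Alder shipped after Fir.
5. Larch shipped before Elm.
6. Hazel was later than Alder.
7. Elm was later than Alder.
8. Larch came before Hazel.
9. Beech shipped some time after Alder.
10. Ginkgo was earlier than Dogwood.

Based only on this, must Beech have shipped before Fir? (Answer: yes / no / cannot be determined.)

no

Tracing the constraints gives Fir → Alder → Beech, so Fir must come before Beech.
That means Beech cannot be before Fir.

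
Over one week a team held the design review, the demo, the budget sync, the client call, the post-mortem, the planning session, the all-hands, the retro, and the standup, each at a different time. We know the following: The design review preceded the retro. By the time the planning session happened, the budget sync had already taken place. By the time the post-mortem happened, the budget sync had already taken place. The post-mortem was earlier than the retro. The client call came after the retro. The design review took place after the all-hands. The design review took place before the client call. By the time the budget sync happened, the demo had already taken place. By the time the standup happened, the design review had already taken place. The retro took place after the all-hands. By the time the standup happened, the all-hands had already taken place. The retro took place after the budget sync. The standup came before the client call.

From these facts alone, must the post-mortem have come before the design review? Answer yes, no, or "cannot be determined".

cannot be determined

No chain of stated constraints runs from the post-mortem to the design review, and none runs from the design review to the post-mortem either.
So the relative order of the post-mortem and the design review is not fixed by the given facts.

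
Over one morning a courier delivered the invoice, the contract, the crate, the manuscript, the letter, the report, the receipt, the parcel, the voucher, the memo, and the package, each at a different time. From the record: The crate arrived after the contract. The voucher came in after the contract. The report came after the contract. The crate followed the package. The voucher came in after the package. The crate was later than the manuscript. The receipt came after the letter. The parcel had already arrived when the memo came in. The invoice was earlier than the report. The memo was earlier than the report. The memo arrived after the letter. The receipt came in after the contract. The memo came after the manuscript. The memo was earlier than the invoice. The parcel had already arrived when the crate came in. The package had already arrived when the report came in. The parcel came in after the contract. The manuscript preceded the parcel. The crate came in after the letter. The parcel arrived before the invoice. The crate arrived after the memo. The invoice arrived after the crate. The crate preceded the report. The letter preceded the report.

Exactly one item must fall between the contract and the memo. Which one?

the parcel

Tracing the constraints gives the contract → the parcel → the memo, so the parcel sits after the contract and before the memo.
No other item is forced both after the contract and before the memo.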